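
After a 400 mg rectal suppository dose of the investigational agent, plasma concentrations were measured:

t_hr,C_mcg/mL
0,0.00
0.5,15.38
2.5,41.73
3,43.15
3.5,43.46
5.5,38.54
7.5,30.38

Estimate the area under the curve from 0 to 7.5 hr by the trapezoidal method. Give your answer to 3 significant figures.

AUC = 255 mcg/mL·hr

Trapezoidal AUC_0→7.5:
  [0→0.5]: (0.00+15.38)/2 × 0.5 = 3.845
  [0.5→2.5]: (15.38+41.73)/2 × 2 = 57.11
  [2.5→3]: (41.73+43.15)/2 × 0.5 = 21.22
  [3→3.5]: (43.15+43.46)/2 × 0.5 = 21.6525
  [3.5→5.5]: (43.46+38.54)/2 × 2 = 82.0
  [5.5→7.5]: (38.54+30.38)/2 × 2 = 68.92
  Sum = 254.7475 mcg/mL·hr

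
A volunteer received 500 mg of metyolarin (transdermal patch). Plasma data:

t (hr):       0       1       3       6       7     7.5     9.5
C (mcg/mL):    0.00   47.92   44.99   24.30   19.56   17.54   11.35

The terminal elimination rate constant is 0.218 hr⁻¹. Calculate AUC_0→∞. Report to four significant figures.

Trapezoidal AUC_0→9.5:
  [0→1]: (0.00+47.92)/2 × 1 = 23.96
  [1→3]: (47.92+44.99)/2 × 2 = 92.91
  [3→6]: (44.99+24.30)/2 × 3 = 103.935
  [6→7]: (24.30+19.56)/2 × 1 = 21.93
  [7→7.5]: (19.56+17.54)/2 × 0.5 = 9.275
  [7.5→9.5]: (17.54+11.35)/2 × 2 = 28.89
  Sum = 280.9 mcg/mL·hr
Extrapolated tail: C_last / k_e = 11.35 / 0.218 = 52.064
AUC_0→∞ = 280.9 + 52.064 = 332.964 mcg/mL·hr

AUC = 333.0 mcg/mL·hr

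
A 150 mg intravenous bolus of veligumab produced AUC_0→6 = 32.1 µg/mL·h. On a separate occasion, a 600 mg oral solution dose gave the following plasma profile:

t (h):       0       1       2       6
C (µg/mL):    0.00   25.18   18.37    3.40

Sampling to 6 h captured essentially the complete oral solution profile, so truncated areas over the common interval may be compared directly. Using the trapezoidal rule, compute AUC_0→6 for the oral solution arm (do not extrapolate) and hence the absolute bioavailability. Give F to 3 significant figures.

F = 0.607

Trapezoidal AUC_0→6 (oral solution):
  [0→1]: (0.00+25.18)/2 × 1 = 12.59
  [1→2]: (25.18+18.37)/2 × 1 = 21.775
  [2→6]: (18.37+3.40)/2 × 4 = 43.54
  Sum = 77.905 µg/mL·h
F = (AUC_ev/D_ev)/(AUC_iv/D_iv) = (77.905/600)/(32.1/150) = 0.129842/0.214 = 0.6067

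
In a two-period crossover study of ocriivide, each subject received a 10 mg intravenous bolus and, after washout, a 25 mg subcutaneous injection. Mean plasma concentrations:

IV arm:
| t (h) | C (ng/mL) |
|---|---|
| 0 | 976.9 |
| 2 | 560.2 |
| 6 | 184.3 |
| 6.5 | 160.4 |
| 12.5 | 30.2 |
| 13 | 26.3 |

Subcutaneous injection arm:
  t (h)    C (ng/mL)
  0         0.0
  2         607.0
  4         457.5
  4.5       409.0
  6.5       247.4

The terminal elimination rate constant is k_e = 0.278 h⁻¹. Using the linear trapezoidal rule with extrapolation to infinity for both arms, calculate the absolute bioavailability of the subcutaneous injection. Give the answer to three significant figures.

Trapezoidal AUC_0→13 (IV):
  [0→2]: (976.9+560.2)/2 × 2 = 1537.1
  [2→6]: (560.2+184.3)/2 × 4 = 1489.0
  [6→6.5]: (184.3+160.4)/2 × 0.5 = 86.175
  [6.5→12.5]: (160.4+30.2)/2 × 6 = 571.8
  [12.5→13]: (30.2+26.3)/2 × 0.5 = 14.125
  Sum = 3698.2 ng/mL·h
IV tail: 26.3/0.278 = 94.604; AUC_iv,0→∞ = 3698.2 + 94.604 = 3792.804 ng/mL·h
Trapezoidal AUC_0→6.5 (subcutaneous injection):
  [0→2]: (0.0+607.0)/2 × 2 = 607.0
  [2→4]: (607.0+457.5)/2 × 2 = 1064.5
  [4→4.5]: (457.5+409.0)/2 × 0.5 = 216.625
  [4.5→6.5]: (409.0+247.4)/2 × 2 = 656.4
  Sum = 2544.525 ng/mL·h
subcutaneous injection tail: 247.4/0.278 = 889.928; AUC_ev,0→∞ = 2544.525 + 889.928 = 3434.453 ng/mL·h
F = (AUC_ev/D_ev)/(AUC_iv/D_iv) = (3434.453/25)/(3792.804/10) = 137.37812/379.2804 = 0.3622

F = 0.362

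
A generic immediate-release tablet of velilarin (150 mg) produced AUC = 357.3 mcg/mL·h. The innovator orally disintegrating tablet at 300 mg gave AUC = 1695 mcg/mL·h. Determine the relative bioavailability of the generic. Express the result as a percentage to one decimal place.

F_rel = (AUC_test/D_test) / (AUC_ref/D_ref)
      = (357.3/150) / (1695/300)
      = 2.382 / 5.65 = 0.4216 = 42.16%

F_rel = 42.2%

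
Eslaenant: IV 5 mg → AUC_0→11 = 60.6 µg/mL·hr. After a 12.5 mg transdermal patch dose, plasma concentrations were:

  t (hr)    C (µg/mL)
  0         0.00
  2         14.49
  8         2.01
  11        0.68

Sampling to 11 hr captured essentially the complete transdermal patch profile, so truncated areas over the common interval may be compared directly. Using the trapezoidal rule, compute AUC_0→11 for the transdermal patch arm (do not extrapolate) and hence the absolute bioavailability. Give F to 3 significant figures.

Trapezoidal AUC_0→11 (transdermal patch):
  [0→2]: (0.00+14.49)/2 × 2 = 14.49
  [2→8]: (14.49+2.01)/2 × 6 = 49.5
  [8→11]: (2.01+0.68)/2 × 3 = 4.035
  Sum = 68.025 µg/mL·hr
F = (AUC_ev/D_ev)/(AUC_iv/D_iv) = (68.025/12.5)/(60.6/5) = 5.442/12.12 = 0.4490

F = 0.449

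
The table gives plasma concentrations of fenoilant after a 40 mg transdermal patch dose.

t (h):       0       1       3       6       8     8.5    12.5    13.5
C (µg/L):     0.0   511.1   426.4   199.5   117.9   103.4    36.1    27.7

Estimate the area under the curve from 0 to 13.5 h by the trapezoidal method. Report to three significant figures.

Trapezoidal AUC_0→13.5:
  [0→1]: (0.0+511.1)/2 × 1 = 255.55
  [1→3]: (511.1+426.4)/2 × 2 = 937.5
  [3→6]: (426.4+199.5)/2 × 3 = 938.85
  [6→8]: (199.5+117.9)/2 × 2 = 317.4
  [8→8.5]: (117.9+103.4)/2 × 0.5 = 55.325
  [8.5→12.5]: (103.4+36.1)/2 × 4 = 279.0
  [12.5→13.5]: (36.1+27.7)/2 × 1 = 31.9
  Sum = 2815.525 µg/L·h

AUC = 2820 µg/L·h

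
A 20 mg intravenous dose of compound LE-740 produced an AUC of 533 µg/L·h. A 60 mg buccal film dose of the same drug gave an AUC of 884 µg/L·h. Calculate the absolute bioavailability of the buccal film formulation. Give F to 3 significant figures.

F = 0.553

F = (AUC_ev / D_ev) / (AUC_iv / D_iv)
  = (884/60) / (533/20)
  = 14.7333 / 26.65 = 0.5528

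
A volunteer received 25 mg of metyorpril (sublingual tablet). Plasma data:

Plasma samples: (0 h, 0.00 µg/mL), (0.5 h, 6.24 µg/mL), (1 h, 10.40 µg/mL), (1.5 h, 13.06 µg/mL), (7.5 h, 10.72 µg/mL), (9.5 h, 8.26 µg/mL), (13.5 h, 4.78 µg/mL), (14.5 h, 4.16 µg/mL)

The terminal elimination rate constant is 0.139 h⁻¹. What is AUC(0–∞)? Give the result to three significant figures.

AUC = 162 µg/mL·h

Trapezoidal AUC_0→14.5:
  [0→0.5]: (0.00+6.24)/2 × 0.5 = 1.56
  [0.5→1]: (6.24+10.40)/2 × 0.5 = 4.16
  [1→1.5]: (10.40+13.06)/2 × 0.5 = 5.865
  [1.5→7.5]: (13.06+10.72)/2 × 6 = 71.34
  [7.5→9.5]: (10.72+8.26)/2 × 2 = 18.98
  [9.5→13.5]: (8.26+4.78)/2 × 4 = 26.08
  [13.5→14.5]: (4.78+4.16)/2 × 1 = 4.47
  Sum = 132.455 µg/mL·h
Extrapolated tail: C_last / k_e = 4.16 / 0.139 = 29.928
AUC_0→∞ = 132.455 + 29.928 = 162.383 µg/mL·h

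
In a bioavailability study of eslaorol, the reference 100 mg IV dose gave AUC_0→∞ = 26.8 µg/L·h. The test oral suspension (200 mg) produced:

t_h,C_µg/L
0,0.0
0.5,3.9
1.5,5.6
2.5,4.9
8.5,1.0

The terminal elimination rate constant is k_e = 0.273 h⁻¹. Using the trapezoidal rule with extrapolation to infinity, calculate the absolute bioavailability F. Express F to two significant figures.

F = 0.60

Trapezoidal AUC_0→8.5 (oral suspension):
  [0→0.5]: (0.0+3.9)/2 × 0.5 = 0.975
  [0.5→1.5]: (3.9+5.6)/2 × 1 = 4.75
  [1.5→2.5]: (5.6+4.9)/2 × 1 = 5.25
  [2.5→8.5]: (4.9+1.0)/2 × 6 = 17.7
  Sum = 28.675 µg/L·h
Tail: C_last/k_e = 1.0/0.273 = 3.663
AUC_0→∞ (oral suspension) = 28.675 + 3.663 = 32.338 µg/L·h
F = (AUC_ev/D_ev)/(AUC_iv/D_iv) = (32.338/200)/(26.8/100) = 0.16169/0.268 = 0.6033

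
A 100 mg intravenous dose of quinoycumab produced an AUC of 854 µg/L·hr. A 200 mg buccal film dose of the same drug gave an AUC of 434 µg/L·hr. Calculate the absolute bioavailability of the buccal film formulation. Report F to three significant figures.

F = (AUC_ev / D_ev) / (AUC_iv / D_iv)
  = (434/200) / (854/100)
  = 2.17 / 8.54 = 0.2541

F = 0.254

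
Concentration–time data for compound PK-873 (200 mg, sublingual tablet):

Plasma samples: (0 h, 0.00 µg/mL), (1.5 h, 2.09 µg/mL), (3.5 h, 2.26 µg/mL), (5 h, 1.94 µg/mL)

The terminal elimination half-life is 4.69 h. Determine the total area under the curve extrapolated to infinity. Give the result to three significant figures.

AUC = 22.2 µg/mL·h

Trapezoidal AUC_0→5:
  [0→1.5]: (0.00+2.09)/2 × 1.5 = 1.5675
  [1.5→3.5]: (2.09+2.26)/2 × 2 = 4.35
  [3.5→5]: (2.26+1.94)/2 × 1.5 = 3.15
  Sum = 9.0675 µg/mL·h
k_e = ln2 / t½ = 0.693147 / 4.69 = 0.1478 h^-1
Extrapolated tail: C_last / k_e = 1.94 / 0.1478 = 13.126
AUC_0→∞ = 9.0675 + 13.126 = 22.1935 µg/mL·h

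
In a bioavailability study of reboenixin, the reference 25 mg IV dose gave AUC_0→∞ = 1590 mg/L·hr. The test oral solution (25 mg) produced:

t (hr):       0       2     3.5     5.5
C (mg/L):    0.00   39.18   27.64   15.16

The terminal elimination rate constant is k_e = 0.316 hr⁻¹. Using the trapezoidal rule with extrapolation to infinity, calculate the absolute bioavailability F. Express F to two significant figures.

Trapezoidal AUC_0→5.5 (oral solution):
  [0→2]: (0.00+39.18)/2 × 2 = 39.18
  [2→3.5]: (39.18+27.64)/2 × 1.5 = 50.115
  [3.5→5.5]: (27.64+15.16)/2 × 2 = 42.8
  Sum = 132.095 mg/L·hr
Tail: C_last/k_e = 15.16/0.316 = 47.975
AUC_0→∞ (oral solution) = 132.095 + 47.975 = 180.07 mg/L·hr
F = (AUC_ev/D_ev)/(AUC_iv/D_iv) = (180.07/25)/(1590/25) = 7.2028/63.6 = 0.1133

F = 0.11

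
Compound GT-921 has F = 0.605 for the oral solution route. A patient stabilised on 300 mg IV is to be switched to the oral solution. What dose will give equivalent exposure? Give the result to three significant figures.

D_oral = 496 mg

For equal systemic exposure: F × D_ev = D_iv
D_ev = D_iv / F = 300 / 0.605 = 495.868 mg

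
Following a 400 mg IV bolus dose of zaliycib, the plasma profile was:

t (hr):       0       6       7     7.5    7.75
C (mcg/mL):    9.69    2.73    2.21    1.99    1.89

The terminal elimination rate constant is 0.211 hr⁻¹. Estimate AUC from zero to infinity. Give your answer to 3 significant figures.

Trapezoidal AUC_0→7.75:
  [0→6]: (9.69+2.73)/2 × 6 = 37.26
  [6→7]: (2.73+2.21)/2 × 1 = 2.47
  [7→7.5]: (2.21+1.99)/2 × 0.5 = 1.05
  [7.5→7.75]: (1.99+1.89)/2 × 0.25 = 0.485
  Sum = 41.265 mcg/mL·hr
Extrapolated tail: C_last / k_e = 1.89 / 0.211 = 8.957
AUC_0→∞ = 41.265 + 8.957 = 50.222 mcg/mL·hr

AUC = 50.2 mcg/mL·hr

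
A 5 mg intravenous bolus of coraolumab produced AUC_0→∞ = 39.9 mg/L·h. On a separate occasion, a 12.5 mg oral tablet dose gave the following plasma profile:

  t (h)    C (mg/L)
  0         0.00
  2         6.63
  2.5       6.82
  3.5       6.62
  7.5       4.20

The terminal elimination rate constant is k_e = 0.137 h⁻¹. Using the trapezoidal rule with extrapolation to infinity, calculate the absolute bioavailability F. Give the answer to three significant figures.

F = 0.692

Trapezoidal AUC_0→7.5 (oral tablet):
  [0→2]: (0.00+6.63)/2 × 2 = 6.63
  [2→2.5]: (6.63+6.82)/2 × 0.5 = 3.3625
  [2.5→3.5]: (6.82+6.62)/2 × 1 = 6.72
  [3.5→7.5]: (6.62+4.20)/2 × 4 = 21.64
  Sum = 38.3525 mg/L·h
Tail: C_last/k_e = 4.20/0.137 = 30.657
AUC_0→∞ (oral tablet) = 38.3525 + 30.657 = 69.0095 mg/L·h
F = (AUC_ev/D_ev)/(AUC_iv/D_iv) = (69.0095/12.5)/(39.9/5) = 5.52076/7.98 = 0.6918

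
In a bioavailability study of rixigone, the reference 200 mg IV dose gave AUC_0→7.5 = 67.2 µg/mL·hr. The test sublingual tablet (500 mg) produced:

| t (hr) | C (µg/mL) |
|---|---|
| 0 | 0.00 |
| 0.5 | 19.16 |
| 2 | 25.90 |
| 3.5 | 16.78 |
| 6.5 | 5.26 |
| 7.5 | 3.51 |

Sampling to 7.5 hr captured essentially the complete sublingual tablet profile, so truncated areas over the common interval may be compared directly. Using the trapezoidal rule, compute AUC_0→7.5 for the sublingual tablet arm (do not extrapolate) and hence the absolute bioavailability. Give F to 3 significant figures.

F = 0.643

Trapezoidal AUC_0→7.5 (sublingual tablet):
  [0→0.5]: (0.00+19.16)/2 × 0.5 = 4.79
  [0.5→2]: (19.16+25.90)/2 × 1.5 = 33.795
  [2→3.5]: (25.90+16.78)/2 × 1.5 = 32.01
  [3.5→6.5]: (16.78+5.26)/2 × 3 = 33.06
  [6.5→7.5]: (5.26+3.51)/2 × 1 = 4.385
  Sum = 108.04 µg/mL·hr
F = (AUC_ev/D_ev)/(AUC_iv/D_iv) = (108.04/500)/(67.2/200) = 0.21608/0.336 = 0.6431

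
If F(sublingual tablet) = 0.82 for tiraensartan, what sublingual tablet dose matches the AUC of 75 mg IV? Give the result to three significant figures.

For equal systemic exposure: F × D_ev = D_iv
D_ev = D_iv / F = 75 / 0.82 = 91.4634 mg

D_sublingual = 91.5 mg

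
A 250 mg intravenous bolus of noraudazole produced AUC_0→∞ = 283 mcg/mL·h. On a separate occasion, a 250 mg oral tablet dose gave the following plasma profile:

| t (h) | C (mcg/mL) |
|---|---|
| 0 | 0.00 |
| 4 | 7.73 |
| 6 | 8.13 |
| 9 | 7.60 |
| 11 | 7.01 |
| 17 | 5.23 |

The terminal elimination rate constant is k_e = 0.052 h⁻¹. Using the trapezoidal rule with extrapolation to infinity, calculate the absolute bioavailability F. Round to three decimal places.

Trapezoidal AUC_0→17 (oral tablet):
  [0→4]: (0.00+7.73)/2 × 4 = 15.46
  [4→6]: (7.73+8.13)/2 × 2 = 15.86
  [6→9]: (8.13+7.60)/2 × 3 = 23.595
  [9→11]: (7.60+7.01)/2 × 2 = 14.61
  [11→17]: (7.01+5.23)/2 × 6 = 36.72
  Sum = 106.245 mcg/mL·h
Tail: C_last/k_e = 5.23/0.052 = 100.577
AUC_0→∞ (oral tablet) = 106.245 + 100.577 = 206.822 mcg/mL·h
F = (AUC_ev/D_ev)/(AUC_iv/D_iv) = (206.822/250)/(283/250) = 0.827288/1.132 = 0.7308

F = 0.731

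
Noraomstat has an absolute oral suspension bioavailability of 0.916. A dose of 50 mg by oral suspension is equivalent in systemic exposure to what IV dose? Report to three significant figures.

D_iv = 45.8 mg

Systemic exposure from an extravascular dose = F × D_ev, so the equivalent IV dose is F × D_ev.
D_iv = F × D_ev = 0.916 × 50 = 45.8 mg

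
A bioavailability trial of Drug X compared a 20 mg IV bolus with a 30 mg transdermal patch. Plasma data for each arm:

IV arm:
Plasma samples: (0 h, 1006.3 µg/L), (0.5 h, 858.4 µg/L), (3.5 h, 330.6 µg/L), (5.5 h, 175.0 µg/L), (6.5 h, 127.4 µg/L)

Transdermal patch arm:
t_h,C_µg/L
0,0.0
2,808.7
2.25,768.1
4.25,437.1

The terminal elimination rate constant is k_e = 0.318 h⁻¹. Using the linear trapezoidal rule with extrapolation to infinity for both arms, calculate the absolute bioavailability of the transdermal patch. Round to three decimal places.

Trapezoidal AUC_0→6.5 (IV):
  [0→0.5]: (1006.3+858.4)/2 × 0.5 = 466.175
  [0.5→3.5]: (858.4+330.6)/2 × 3 = 1783.5
  [3.5→5.5]: (330.6+175.0)/2 × 2 = 505.6
  [5.5→6.5]: (175.0+127.4)/2 × 1 = 151.2
  Sum = 2906.475 µg/L·h
IV tail: 127.4/0.318 = 400.629; AUC_iv,0→∞ = 2906.475 + 400.629 = 3307.104 µg/L·h
Trapezoidal AUC_0→4.25 (transdermal patch):
  [0→2]: (0.0+808.7)/2 × 2 = 808.7
  [2→2.25]: (808.7+768.1)/2 × 0.25 = 197.1
  [2.25→4.25]: (768.1+437.1)/2 × 2 = 1205.2
  Sum = 2211.0 µg/L·h
transdermal patch tail: 437.1/0.318 = 1374.528; AUC_ev,0→∞ = 2211.0 + 1374.528 = 3585.528 µg/L·h
F = (AUC_ev/D_ev)/(AUC_iv/D_iv) = (3585.528/30)/(3307.104/20) = 119.5176/165.3552 = 0.7228

F = 0.723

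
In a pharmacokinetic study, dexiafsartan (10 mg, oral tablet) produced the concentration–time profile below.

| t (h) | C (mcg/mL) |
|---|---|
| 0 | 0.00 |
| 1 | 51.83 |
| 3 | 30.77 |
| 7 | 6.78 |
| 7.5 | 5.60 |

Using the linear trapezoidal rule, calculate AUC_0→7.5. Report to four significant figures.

AUC = 186.7 mcg/mL·h

Trapezoidal AUC_0→7.5:
  [0→1]: (0.00+51.83)/2 × 1 = 25.915
  [1→3]: (51.83+30.77)/2 × 2 = 82.6
  [3→7]: (30.77+6.78)/2 × 4 = 75.1
  [7→7.5]: (6.78+5.60)/2 × 0.5 = 3.095
  Sum = 186.71 mcg/mL·h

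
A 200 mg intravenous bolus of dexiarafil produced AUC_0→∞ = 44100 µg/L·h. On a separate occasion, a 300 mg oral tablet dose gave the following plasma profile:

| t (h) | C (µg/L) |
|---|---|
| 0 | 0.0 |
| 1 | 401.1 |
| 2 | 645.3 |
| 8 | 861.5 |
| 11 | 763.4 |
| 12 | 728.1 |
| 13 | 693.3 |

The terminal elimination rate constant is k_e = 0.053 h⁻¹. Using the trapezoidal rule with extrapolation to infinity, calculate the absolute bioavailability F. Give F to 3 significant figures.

Trapezoidal AUC_0→13 (oral tablet):
  [0→1]: (0.0+401.1)/2 × 1 = 200.55
  [1→2]: (401.1+645.3)/2 × 1 = 523.2
  [2→8]: (645.3+861.5)/2 × 6 = 4520.4
  [8→11]: (861.5+763.4)/2 × 3 = 2437.35
  [11→12]: (763.4+728.1)/2 × 1 = 745.75
  [12→13]: (728.1+693.3)/2 × 1 = 710.7
  Sum = 9137.95 µg/L·h
Tail: C_last/k_e = 693.3/0.053 = 13081.132
AUC_0→∞ (oral tablet) = 9137.95 + 13081.132 = 22219.082 µg/L·h
F = (AUC_ev/D_ev)/(AUC_iv/D_iv) = (22219.082/300)/(44100/200) = 74.0636/220.5 = 0.3359

F = 0.336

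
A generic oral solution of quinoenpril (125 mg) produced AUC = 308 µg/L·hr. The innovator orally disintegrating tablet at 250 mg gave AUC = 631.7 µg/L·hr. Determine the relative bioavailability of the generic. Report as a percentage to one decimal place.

F_rel = (AUC_test/D_test) / (AUC_ref/D_ref)
      = (308/125) / (631.7/250)
      = 2.464 / 2.5268 = 0.9751 = 97.51%

F_rel = 97.5%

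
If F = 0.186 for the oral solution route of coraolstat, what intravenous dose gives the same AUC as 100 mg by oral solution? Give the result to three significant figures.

Systemic exposure from an extravascular dose = F × D_ev, so the equivalent IV dose is F × D_ev.
D_iv = F × D_ev = 0.186 × 100 = 18.6 mg

D_iv = 18.6 mg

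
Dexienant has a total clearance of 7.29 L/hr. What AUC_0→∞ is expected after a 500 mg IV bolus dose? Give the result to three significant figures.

AUC_0→∞ = Dose_iv / CL
        = 500 / 7.29 = 68.5871 mg/L·hr

AUC = 68.6 mg/L·hr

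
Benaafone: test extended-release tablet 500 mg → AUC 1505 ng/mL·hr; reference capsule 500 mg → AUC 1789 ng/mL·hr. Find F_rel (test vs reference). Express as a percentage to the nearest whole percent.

F_rel = (AUC_test/D_test) / (AUC_ref/D_ref)
      = (1505/500) / (1789/500)
      = 3.01 / 3.578 = 0.8413 = 84.13%

F_rel = 84%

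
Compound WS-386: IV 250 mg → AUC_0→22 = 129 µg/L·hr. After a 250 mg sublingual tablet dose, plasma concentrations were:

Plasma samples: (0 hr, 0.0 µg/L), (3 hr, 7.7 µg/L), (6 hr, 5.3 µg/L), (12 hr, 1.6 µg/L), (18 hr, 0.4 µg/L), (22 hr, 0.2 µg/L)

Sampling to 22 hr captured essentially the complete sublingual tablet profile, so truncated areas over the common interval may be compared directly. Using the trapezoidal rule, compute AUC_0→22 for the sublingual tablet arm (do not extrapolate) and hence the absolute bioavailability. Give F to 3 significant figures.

Trapezoidal AUC_0→22 (sublingual tablet):
  [0→3]: (0.0+7.7)/2 × 3 = 11.55
  [3→6]: (7.7+5.3)/2 × 3 = 19.5
  [6→12]: (5.3+1.6)/2 × 6 = 20.7
  [12→18]: (1.6+0.4)/2 × 6 = 6.0
  [18→22]: (0.4+0.2)/2 × 4 = 1.2
  Sum = 58.95 µg/L·hr
F = (AUC_ev/D_ev)/(AUC_iv/D_iv) = (58.95/250)/(129/250) = 0.2358/0.516 = 0.4570

F = 0.457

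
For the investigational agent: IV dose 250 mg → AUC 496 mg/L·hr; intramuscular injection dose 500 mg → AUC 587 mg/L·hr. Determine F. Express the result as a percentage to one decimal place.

F = (AUC_ev / D_ev) / (AUC_iv / D_iv)
  = (587/500) / (496/250)
  = 1.174 / 1.984 = 0.5917
  = 59.17%

F = 59.2%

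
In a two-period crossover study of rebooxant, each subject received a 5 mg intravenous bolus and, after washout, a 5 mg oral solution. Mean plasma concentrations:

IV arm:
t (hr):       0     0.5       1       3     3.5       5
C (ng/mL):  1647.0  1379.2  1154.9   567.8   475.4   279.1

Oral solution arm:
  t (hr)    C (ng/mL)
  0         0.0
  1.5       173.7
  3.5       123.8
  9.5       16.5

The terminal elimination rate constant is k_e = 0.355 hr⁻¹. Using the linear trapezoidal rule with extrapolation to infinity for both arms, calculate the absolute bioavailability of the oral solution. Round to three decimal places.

Trapezoidal AUC_0→5 (IV):
  [0→0.5]: (1647.0+1379.2)/2 × 0.5 = 756.55
  [0.5→1]: (1379.2+1154.9)/2 × 0.5 = 633.525
  [1→3]: (1154.9+567.8)/2 × 2 = 1722.7
  [3→3.5]: (567.8+475.4)/2 × 0.5 = 260.8
  [3.5→5]: (475.4+279.1)/2 × 1.5 = 565.875
  Sum = 3939.45 ng/mL·hr
IV tail: 279.1/0.355 = 786.197; AUC_iv,0→∞ = 3939.45 + 786.197 = 4725.647 ng/mL·hr
Trapezoidal AUC_0→9.5 (oral solution):
  [0→1.5]: (0.0+173.7)/2 × 1.5 = 130.275
  [1.5→3.5]: (173.7+123.8)/2 × 2 = 297.5
  [3.5→9.5]: (123.8+16.5)/2 × 6 = 420.9
  Sum = 848.675 ng/mL·hr
oral solution tail: 16.5/0.355 = 46.479; AUC_ev,0→∞ = 848.675 + 46.479 = 895.154 ng/mL·hr
F = (AUC_ev/D_ev)/(AUC_iv/D_iv) = (895.154/5)/(4725.647/5) = 179.0308/945.1294 = 0.1894

F = 0.189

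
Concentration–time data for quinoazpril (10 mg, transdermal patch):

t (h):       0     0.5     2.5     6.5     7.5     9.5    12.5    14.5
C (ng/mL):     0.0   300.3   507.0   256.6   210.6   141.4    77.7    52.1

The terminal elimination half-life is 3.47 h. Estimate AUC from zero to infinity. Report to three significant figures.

AUC = 3710 ng/mL·h

Trapezoidal AUC_0→14.5:
  [0→0.5]: (0.0+300.3)/2 × 0.5 = 75.075
  [0.5→2.5]: (300.3+507.0)/2 × 2 = 807.3
  [2.5→6.5]: (507.0+256.6)/2 × 4 = 1527.2
  [6.5→7.5]: (256.6+210.6)/2 × 1 = 233.6
  [7.5→9.5]: (210.6+141.4)/2 × 2 = 352.0
  [9.5→12.5]: (141.4+77.7)/2 × 3 = 328.65
  [12.5→14.5]: (77.7+52.1)/2 × 2 = 129.8
  Sum = 3453.625 ng/mL·h
k_e = ln2 / t½ = 0.693147 / 3.47 = 0.1998 h^-1
Extrapolated tail: C_last / k_e = 52.1 / 0.1998 = 260.761
AUC_0→∞ = 3453.625 + 260.761 = 3714.386 ng/mL·h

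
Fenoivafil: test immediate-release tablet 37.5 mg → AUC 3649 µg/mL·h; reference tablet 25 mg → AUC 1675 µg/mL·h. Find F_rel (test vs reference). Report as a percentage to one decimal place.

F_rel = (AUC_test/D_test) / (AUC_ref/D_ref)
      = (3649/37.5) / (1675/25)
      = 97.3067 / 67 = 1.4523 = 145.23%

F_rel = 145.2%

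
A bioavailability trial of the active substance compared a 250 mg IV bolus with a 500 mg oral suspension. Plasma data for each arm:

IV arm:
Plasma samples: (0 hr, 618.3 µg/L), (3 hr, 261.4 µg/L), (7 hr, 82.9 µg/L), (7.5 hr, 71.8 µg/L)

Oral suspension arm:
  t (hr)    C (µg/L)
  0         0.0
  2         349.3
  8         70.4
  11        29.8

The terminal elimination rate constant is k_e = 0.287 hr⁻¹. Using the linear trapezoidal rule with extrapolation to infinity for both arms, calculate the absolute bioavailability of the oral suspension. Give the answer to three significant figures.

F = 0.405

Trapezoidal AUC_0→7.5 (IV):
  [0→3]: (618.3+261.4)/2 × 3 = 1319.55
  [3→7]: (261.4+82.9)/2 × 4 = 688.6
  [7→7.5]: (82.9+71.8)/2 × 0.5 = 38.675
  Sum = 2046.825 µg/L·hr
IV tail: 71.8/0.287 = 250.174; AUC_iv,0→∞ = 2046.825 + 250.174 = 2296.999 µg/L·hr
Trapezoidal AUC_0→11 (oral suspension):
  [0→2]: (0.0+349.3)/2 × 2 = 349.3
  [2→8]: (349.3+70.4)/2 × 6 = 1259.1
  [8→11]: (70.4+29.8)/2 × 3 = 150.3
  Sum = 1758.7 µg/L·hr
oral suspension tail: 29.8/0.287 = 103.833; AUC_ev,0→∞ = 1758.7 + 103.833 = 1862.533 µg/L·hr
F = (AUC_ev/D_ev)/(AUC_iv/D_iv) = (1862.533/500)/(2296.999/250) = 3.725066/9.187996 = 0.4054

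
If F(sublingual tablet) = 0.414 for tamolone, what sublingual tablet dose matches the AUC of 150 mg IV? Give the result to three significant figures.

For equal systemic exposure: F × D_ev = D_iv
D_ev = D_iv / F = 150 / 0.414 = 362.319 mg

D_sublingual = 362 mg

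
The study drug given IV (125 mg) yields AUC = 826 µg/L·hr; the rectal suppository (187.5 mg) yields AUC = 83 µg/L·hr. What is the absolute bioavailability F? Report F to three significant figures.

F = (AUC_ev / D_ev) / (AUC_iv / D_iv)
  = (83/187.5) / (826/125)
  = 0.442667 / 6.608 = 0.0670

F = 0.0670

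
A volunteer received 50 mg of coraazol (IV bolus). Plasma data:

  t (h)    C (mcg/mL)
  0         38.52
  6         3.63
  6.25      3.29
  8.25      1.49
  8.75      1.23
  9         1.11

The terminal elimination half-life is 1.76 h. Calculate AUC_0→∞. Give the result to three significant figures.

Trapezoidal AUC_0→9:
  [0→6]: (38.52+3.63)/2 × 6 = 126.45
  [6→6.25]: (3.63+3.29)/2 × 0.25 = 0.865
  [6.25→8.25]: (3.29+1.49)/2 × 2 = 4.78
  [8.25→8.75]: (1.49+1.23)/2 × 0.5 = 0.68
  [8.75→9]: (1.23+1.11)/2 × 0.25 = 0.2925
  Sum = 133.0675 mcg/mL·h
k_e = ln2 / t½ = 0.693147 / 1.76 = 0.3938 h^-1
Extrapolated tail: C_last / k_e = 1.11 / 0.3938 = 2.819
AUC_0→∞ = 133.0675 + 2.819 = 135.8865 mcg/mL·h

AUC = 136 mcg/mL·h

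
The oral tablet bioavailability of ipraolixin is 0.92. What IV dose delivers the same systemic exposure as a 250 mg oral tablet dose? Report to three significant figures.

D_iv = 230 mg

Systemic exposure from an extravascular dose = F × D_ev, so the equivalent IV dose is F × D_ev.
D_iv = F × D_ev = 0.92 × 250 = 230 mg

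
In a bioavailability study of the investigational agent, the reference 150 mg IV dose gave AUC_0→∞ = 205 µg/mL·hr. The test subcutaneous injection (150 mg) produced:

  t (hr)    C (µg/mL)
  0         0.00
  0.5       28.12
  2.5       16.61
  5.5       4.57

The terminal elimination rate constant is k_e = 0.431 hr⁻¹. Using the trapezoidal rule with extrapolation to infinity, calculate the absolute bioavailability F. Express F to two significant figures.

Trapezoidal AUC_0→5.5 (subcutaneous injection):
  [0→0.5]: (0.00+28.12)/2 × 0.5 = 7.03
  [0.5→2.5]: (28.12+16.61)/2 × 2 = 44.73
  [2.5→5.5]: (16.61+4.57)/2 × 3 = 31.77
  Sum = 83.53 µg/mL·hr
Tail: C_last/k_e = 4.57/0.431 = 10.603
AUC_0→∞ (subcutaneous injection) = 83.53 + 10.603 = 94.133 µg/mL·hr
F = (AUC_ev/D_ev)/(AUC_iv/D_iv) = (94.133/150)/(205/150) = 0.627553/1.36667 = 0.4592

F = 0.46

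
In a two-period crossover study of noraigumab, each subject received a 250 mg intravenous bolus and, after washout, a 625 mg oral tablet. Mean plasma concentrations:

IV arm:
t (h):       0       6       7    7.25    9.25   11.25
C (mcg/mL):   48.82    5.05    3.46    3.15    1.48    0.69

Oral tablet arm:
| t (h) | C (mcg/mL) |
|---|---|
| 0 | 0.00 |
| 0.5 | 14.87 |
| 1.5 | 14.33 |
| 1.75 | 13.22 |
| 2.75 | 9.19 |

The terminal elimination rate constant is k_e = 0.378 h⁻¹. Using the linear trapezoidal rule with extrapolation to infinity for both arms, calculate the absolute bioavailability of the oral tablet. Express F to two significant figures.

Trapezoidal AUC_0→11.25 (IV):
  [0→6]: (48.82+5.05)/2 × 6 = 161.61
  [6→7]: (5.05+3.46)/2 × 1 = 4.255
  [7→7.25]: (3.46+3.15)/2 × 0.25 = 0.82625
  [7.25→9.25]: (3.15+1.48)/2 × 2 = 4.63
  [9.25→11.25]: (1.48+0.69)/2 × 2 = 2.17
  Sum = 173.49125 mcg/mL·h
IV tail: 0.69/0.378 = 1.825; AUC_iv,0→∞ = 173.49125 + 1.825 = 175.31625 mcg/mL·h
Trapezoidal AUC_0→2.75 (oral tablet):
  [0→0.5]: (0.00+14.87)/2 × 0.5 = 3.7175
  [0.5→1.5]: (14.87+14.33)/2 × 1 = 14.6
  [1.5→1.75]: (14.33+13.22)/2 × 0.25 = 3.44375
  [1.75→2.75]: (13.22+9.19)/2 × 1 = 11.205
  Sum = 32.96625 mcg/mL·h
oral tablet tail: 9.19/0.378 = 24.312; AUC_ev,0→∞ = 32.96625 + 24.312 = 57.27825 mcg/mL·h
F = (AUC_ev/D_ev)/(AUC_iv/D_iv) = (57.27825/625)/(175.31625/250) = 0.0916452/0.701265 = 0.1307

F = 0.13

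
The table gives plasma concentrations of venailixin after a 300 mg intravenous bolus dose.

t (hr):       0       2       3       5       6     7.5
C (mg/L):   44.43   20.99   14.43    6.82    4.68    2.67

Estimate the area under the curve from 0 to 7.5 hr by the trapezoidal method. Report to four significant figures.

AUC = 115.6 mg/L·hr

Trapezoidal AUC_0→7.5:
  [0→2]: (44.43+20.99)/2 × 2 = 65.42
  [2→3]: (20.99+14.43)/2 × 1 = 17.71
  [3→5]: (14.43+6.82)/2 × 2 = 21.25
  [5→6]: (6.82+4.68)/2 × 1 = 5.75
  [6→7.5]: (4.68+2.67)/2 × 1.5 = 5.5125
  Sum = 115.6425 mg/L·hr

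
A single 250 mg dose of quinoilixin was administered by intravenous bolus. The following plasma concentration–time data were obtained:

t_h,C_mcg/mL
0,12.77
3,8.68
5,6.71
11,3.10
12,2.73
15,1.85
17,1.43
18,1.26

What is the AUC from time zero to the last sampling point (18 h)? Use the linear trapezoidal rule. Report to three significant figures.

Trapezoidal AUC_0→18:
  [0→3]: (12.77+8.68)/2 × 3 = 32.175
  [3→5]: (8.68+6.71)/2 × 2 = 15.39
  [5→11]: (6.71+3.10)/2 × 6 = 29.43
  [11→12]: (3.10+2.73)/2 × 1 = 2.915
  [12→15]: (2.73+1.85)/2 × 3 = 6.87
  [15→17]: (1.85+1.43)/2 × 2 = 3.28
  [17→18]: (1.43+1.26)/2 × 1 = 1.345
  Sum = 91.405 mcg/mL·h

AUC = 91.4 mcg/mL·h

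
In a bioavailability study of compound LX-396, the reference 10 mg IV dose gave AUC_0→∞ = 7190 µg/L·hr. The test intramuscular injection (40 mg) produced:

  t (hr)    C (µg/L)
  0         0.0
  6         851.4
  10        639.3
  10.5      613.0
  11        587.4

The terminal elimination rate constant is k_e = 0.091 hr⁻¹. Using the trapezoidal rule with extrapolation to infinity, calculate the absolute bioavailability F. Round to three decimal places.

F = 0.438

Trapezoidal AUC_0→11 (intramuscular injection):
  [0→6]: (0.0+851.4)/2 × 6 = 2554.2
  [6→10]: (851.4+639.3)/2 × 4 = 2981.4
  [10→10.5]: (639.3+613.0)/2 × 0.5 = 313.075
  [10.5→11]: (613.0+587.4)/2 × 0.5 = 300.1
  Sum = 6148.775 µg/L·hr
Tail: C_last/k_e = 587.4/0.091 = 6454.945
AUC_0→∞ (intramuscular injection) = 6148.775 + 6454.945 = 12603.72 µg/L·hr
F = (AUC_ev/D_ev)/(AUC_iv/D_iv) = (12603.72/40)/(7190/10) = 315.093/719 = 0.4382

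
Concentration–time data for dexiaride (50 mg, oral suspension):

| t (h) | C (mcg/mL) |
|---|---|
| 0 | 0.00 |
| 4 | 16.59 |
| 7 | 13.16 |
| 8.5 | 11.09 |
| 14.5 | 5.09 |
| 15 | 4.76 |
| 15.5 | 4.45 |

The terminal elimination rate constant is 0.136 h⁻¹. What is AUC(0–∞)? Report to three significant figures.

Trapezoidal AUC_0→15.5:
  [0→4]: (0.00+16.59)/2 × 4 = 33.18
  [4→7]: (16.59+13.16)/2 × 3 = 44.625
  [7→8.5]: (13.16+11.09)/2 × 1.5 = 18.1875
  [8.5→14.5]: (11.09+5.09)/2 × 6 = 48.54
  [14.5→15]: (5.09+4.76)/2 × 0.5 = 2.4625
  [15→15.5]: (4.76+4.45)/2 × 0.5 = 2.3025
  Sum = 149.2975 mcg/mL·h
Extrapolated tail: C_last / k_e = 4.45 / 0.136 = 32.721
AUC_0→∞ = 149.2975 + 32.721 = 182.0185 mcg/mL·h

AUC = 182 mcg/mL·h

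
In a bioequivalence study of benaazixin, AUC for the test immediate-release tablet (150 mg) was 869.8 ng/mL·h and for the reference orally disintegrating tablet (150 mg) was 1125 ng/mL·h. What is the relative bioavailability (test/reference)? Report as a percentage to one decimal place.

F_rel = (AUC_test/D_test) / (AUC_ref/D_ref)
      = (869.8/150) / (1125/150)
      = 5.79867 / 7.5 = 0.7732 = 77.32%

F_rel = 77.3%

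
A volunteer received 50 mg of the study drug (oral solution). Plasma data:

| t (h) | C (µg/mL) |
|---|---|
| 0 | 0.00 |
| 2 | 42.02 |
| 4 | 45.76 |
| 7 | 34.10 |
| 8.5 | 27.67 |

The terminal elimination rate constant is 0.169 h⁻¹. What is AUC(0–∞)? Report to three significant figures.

Trapezoidal AUC_0→8.5:
  [0→2]: (0.00+42.02)/2 × 2 = 42.02
  [2→4]: (42.02+45.76)/2 × 2 = 87.78
  [4→7]: (45.76+34.10)/2 × 3 = 119.79
  [7→8.5]: (34.10+27.67)/2 × 1.5 = 46.3275
  Sum = 295.9175 µg/mL·h
Extrapolated tail: C_last / k_e = 27.67 / 0.169 = 163.728
AUC_0→∞ = 295.9175 + 163.728 = 459.6455 µg/mL·h

AUC = 460 µg/mL·h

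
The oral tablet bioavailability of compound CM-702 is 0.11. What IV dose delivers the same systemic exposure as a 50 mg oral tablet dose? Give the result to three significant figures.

Systemic exposure from an extravascular dose = F × D_ev, so the equivalent IV dose is F × D_ev.
D_iv = F × D_ev = 0.11 × 50 = 5.5 mg

D_iv = 5.50 mg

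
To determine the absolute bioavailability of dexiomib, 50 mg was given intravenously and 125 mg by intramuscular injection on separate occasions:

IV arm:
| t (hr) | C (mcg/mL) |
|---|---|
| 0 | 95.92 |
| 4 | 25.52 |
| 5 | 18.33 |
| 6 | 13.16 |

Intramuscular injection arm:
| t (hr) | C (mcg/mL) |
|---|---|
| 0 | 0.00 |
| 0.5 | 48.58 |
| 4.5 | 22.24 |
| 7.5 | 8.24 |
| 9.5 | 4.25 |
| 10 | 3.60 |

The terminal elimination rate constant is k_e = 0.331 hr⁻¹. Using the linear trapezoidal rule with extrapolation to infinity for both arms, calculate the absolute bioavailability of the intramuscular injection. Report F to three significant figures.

F = 0.281

Trapezoidal AUC_0→6 (IV):
  [0→4]: (95.92+25.52)/2 × 4 = 242.88
  [4→5]: (25.52+18.33)/2 × 1 = 21.925
  [5→6]: (18.33+13.16)/2 × 1 = 15.745
  Sum = 280.55 mcg/mL·hr
IV tail: 13.16/0.331 = 39.758; AUC_iv,0→∞ = 280.55 + 39.758 = 320.308 mcg/mL·hr
Trapezoidal AUC_0→10 (intramuscular injection):
  [0→0.5]: (0.00+48.58)/2 × 0.5 = 12.145
  [0.5→4.5]: (48.58+22.24)/2 × 4 = 141.64
  [4.5→7.5]: (22.24+8.24)/2 × 3 = 45.72
  [7.5→9.5]: (8.24+4.25)/2 × 2 = 12.49
  [9.5→10]: (4.25+3.60)/2 × 0.5 = 1.9625
  Sum = 213.9575 mcg/mL·hr
intramuscular injection tail: 3.60/0.331 = 10.876; AUC_ev,0→∞ = 213.9575 + 10.876 = 224.8335 mcg/mL·hr
F = (AUC_ev/D_ev)/(AUC_iv/D_iv) = (224.8335/125)/(320.308/50) = 1.798668/6.40616 = 0.2808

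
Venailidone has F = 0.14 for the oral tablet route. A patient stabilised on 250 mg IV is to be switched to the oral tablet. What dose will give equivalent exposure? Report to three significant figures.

For equal systemic exposure: F × D_ev = D_iv
D_ev = D_iv / F = 250 / 0.14 = 1785.71 mg

D_oral = 1790 mg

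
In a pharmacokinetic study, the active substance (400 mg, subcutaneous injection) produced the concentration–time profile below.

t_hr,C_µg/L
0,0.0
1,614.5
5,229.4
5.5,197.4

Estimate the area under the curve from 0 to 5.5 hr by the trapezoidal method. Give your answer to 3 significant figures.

Trapezoidal AUC_0→5.5:
  [0→1]: (0.0+614.5)/2 × 1 = 307.25
  [1→5]: (614.5+229.4)/2 × 4 = 1687.8
  [5→5.5]: (229.4+197.4)/2 × 0.5 = 106.7
  Sum = 2101.75 µg/L·hr

AUC = 2100 µg/L·hr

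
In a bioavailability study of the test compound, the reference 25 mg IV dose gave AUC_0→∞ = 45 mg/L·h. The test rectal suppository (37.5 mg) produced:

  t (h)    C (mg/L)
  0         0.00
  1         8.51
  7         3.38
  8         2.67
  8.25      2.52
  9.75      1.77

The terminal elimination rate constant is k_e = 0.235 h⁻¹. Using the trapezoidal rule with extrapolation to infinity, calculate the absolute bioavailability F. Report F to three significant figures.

F = 0.805

Trapezoidal AUC_0→9.75 (rectal suppository):
  [0→1]: (0.00+8.51)/2 × 1 = 4.255
  [1→7]: (8.51+3.38)/2 × 6 = 35.67
  [7→8]: (3.38+2.67)/2 × 1 = 3.025
  [8→8.25]: (2.67+2.52)/2 × 0.25 = 0.64875
  [8.25→9.75]: (2.52+1.77)/2 × 1.5 = 3.2175
  Sum = 46.81625 mg/L·h
Tail: C_last/k_e = 1.77/0.235 = 7.532
AUC_0→∞ (rectal suppository) = 46.81625 + 7.532 = 54.34825 mg/L·h
F = (AUC_ev/D_ev)/(AUC_iv/D_iv) = (54.34825/37.5)/(45/25) = 1.44929/1.8 = 0.8052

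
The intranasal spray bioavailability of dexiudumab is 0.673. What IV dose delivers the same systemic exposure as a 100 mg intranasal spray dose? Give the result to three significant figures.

Systemic exposure from an extravascular dose = F × D_ev, so the equivalent IV dose is F × D_ev.
D_iv = F × D_ev = 0.673 × 100 = 67.3 mg

D_iv = 67.3 mg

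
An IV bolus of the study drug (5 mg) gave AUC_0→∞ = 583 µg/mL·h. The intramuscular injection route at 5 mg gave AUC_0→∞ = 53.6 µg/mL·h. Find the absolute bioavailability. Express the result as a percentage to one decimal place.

F = 9.2%

F = (AUC_ev / D_ev) / (AUC_iv / D_iv)
  = (53.6/5) / (583/5)
  = 10.72 / 116.6 = 0.0919
  = 9.19%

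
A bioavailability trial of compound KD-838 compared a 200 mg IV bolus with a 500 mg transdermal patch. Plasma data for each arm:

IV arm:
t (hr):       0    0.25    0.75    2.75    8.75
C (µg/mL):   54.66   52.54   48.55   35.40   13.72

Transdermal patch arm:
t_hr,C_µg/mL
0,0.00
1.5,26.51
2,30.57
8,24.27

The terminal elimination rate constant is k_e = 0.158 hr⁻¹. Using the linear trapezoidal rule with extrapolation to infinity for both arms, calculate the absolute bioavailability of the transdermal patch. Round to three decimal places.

F = 0.395

Trapezoidal AUC_0→8.75 (IV):
  [0→0.25]: (54.66+52.54)/2 × 0.25 = 13.4
  [0.25→0.75]: (52.54+48.55)/2 × 0.5 = 25.2725
  [0.75→2.75]: (48.55+35.40)/2 × 2 = 83.95
  [2.75→8.75]: (35.40+13.72)/2 × 6 = 147.36
  Sum = 269.9825 µg/mL·hr
IV tail: 13.72/0.158 = 86.835; AUC_iv,0→∞ = 269.9825 + 86.835 = 356.8175 µg/mL·hr
Trapezoidal AUC_0→8 (transdermal patch):
  [0→1.5]: (0.00+26.51)/2 × 1.5 = 19.8825
  [1.5→2]: (26.51+30.57)/2 × 0.5 = 14.27
  [2→8]: (30.57+24.27)/2 × 6 = 164.52
  Sum = 198.6725 µg/mL·hr
transdermal patch tail: 24.27/0.158 = 153.608; AUC_ev,0→∞ = 198.6725 + 153.608 = 352.2805 µg/mL·hr
F = (AUC_ev/D_ev)/(AUC_iv/D_iv) = (352.2805/500)/(356.8175/200) = 0.704561/1.7840875 = 0.3949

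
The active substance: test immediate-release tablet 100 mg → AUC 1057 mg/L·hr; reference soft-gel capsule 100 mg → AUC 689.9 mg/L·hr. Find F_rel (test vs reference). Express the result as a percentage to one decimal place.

F_rel = (AUC_test/D_test) / (AUC_ref/D_ref)
      = (1057/100) / (689.9/100)
      = 10.57 / 6.899 = 1.5321 = 153.21%

F_rel = 153.2%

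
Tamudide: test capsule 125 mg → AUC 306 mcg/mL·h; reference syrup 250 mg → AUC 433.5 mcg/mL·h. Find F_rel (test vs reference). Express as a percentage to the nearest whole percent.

F_rel = 141%

F_rel = (AUC_test/D_test) / (AUC_ref/D_ref)
      = (306/125) / (433.5/250)
      = 2.448 / 1.734 = 1.4118 = 141.18%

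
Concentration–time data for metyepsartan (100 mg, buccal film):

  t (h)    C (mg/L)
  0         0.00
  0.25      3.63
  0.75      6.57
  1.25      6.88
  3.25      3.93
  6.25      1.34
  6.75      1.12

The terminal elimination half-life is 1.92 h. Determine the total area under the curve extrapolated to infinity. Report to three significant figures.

Trapezoidal AUC_0→6.75:
  [0→0.25]: (0.00+3.63)/2 × 0.25 = 0.45375
  [0.25→0.75]: (3.63+6.57)/2 × 0.5 = 2.55
  [0.75→1.25]: (6.57+6.88)/2 × 0.5 = 3.3625
  [1.25→3.25]: (6.88+3.93)/2 × 2 = 10.81
  [3.25→6.25]: (3.93+1.34)/2 × 3 = 7.905
  [6.25→6.75]: (1.34+1.12)/2 × 0.5 = 0.615
  Sum = 25.69625 mg/L·h
k_e = ln2 / t½ = 0.693147 / 1.92 = 0.3610 h^-1
Extrapolated tail: C_last / k_e = 1.12 / 0.361 = 3.102
AUC_0→∞ = 25.69625 + 3.102 = 28.79825 mg/L·h

AUC = 28.8 mg/L·h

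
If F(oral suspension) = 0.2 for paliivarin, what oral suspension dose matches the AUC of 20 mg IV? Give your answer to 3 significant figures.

D_oral = 100 mg

For equal systemic exposure: F × D_ev = D_iv
D_ev = D_iv / F = 20 / 0.2 = 100 mg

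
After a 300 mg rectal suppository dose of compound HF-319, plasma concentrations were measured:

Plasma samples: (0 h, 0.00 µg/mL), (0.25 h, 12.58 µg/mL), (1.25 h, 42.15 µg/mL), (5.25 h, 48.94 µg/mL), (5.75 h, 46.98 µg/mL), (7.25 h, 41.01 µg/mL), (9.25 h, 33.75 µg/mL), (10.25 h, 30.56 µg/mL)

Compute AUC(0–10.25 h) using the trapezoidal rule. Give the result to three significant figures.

Trapezoidal AUC_0→10.25:
  [0→0.25]: (0.00+12.58)/2 × 0.25 = 1.5725
  [0.25→1.25]: (12.58+42.15)/2 × 1 = 27.365
  [1.25→5.25]: (42.15+48.94)/2 × 4 = 182.18
  [5.25→5.75]: (48.94+46.98)/2 × 0.5 = 23.98
  [5.75→7.25]: (46.98+41.01)/2 × 1.5 = 65.9925
  [7.25→9.25]: (41.01+33.75)/2 × 2 = 74.76
  [9.25→10.25]: (33.75+30.56)/2 × 1 = 32.155
  Sum = 408.005 µg/mL·h

AUC = 408 µg/mL·h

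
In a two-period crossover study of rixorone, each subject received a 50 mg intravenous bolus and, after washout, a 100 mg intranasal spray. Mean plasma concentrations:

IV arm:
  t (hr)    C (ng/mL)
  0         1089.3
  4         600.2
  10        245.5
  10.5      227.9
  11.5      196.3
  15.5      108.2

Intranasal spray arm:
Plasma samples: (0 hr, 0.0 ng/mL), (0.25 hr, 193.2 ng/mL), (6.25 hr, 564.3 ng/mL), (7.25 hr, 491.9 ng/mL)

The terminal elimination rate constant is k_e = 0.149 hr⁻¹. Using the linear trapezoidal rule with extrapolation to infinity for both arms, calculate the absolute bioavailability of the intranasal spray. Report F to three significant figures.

Trapezoidal AUC_0→15.5 (IV):
  [0→4]: (1089.3+600.2)/2 × 4 = 3379.0
  [4→10]: (600.2+245.5)/2 × 6 = 2537.1
  [10→10.5]: (245.5+227.9)/2 × 0.5 = 118.35
  [10.5→11.5]: (227.9+196.3)/2 × 1 = 212.1
  [11.5→15.5]: (196.3+108.2)/2 × 4 = 609.0
  Sum = 6855.55 ng/mL·hr
IV tail: 108.2/0.149 = 726.174; AUC_iv,0→∞ = 6855.55 + 726.174 = 7581.724 ng/mL·hr
Trapezoidal AUC_0→7.25 (intranasal spray):
  [0→0.25]: (0.0+193.2)/2 × 0.25 = 24.15
  [0.25→6.25]: (193.2+564.3)/2 × 6 = 2272.5
  [6.25→7.25]: (564.3+491.9)/2 × 1 = 528.1
  Sum = 2824.75 ng/mL·hr
intranasal spray tail: 491.9/0.149 = 3301.342; AUC_ev,0→∞ = 2824.75 + 3301.342 = 6126.092 ng/mL·hr
F = (AUC_ev/D_ev)/(AUC_iv/D_iv) = (6126.092/100)/(7581.724/50) = 61.26092/151.63448 = 0.4040

F = 0.404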